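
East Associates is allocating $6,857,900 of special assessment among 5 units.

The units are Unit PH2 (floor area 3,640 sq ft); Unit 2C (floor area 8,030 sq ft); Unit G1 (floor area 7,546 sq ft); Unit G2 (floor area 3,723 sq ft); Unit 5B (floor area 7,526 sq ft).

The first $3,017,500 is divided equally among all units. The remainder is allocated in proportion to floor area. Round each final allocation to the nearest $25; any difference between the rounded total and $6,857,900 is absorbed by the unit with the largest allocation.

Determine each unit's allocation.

Unit PH2: $1,062,350 · Unit 2C: $1,615,750 · Unit G1: $1,554,750 · Unit G2: $1,072,825 · Unit 5B: $1,552,225

Equal tier: $3,017,500 ÷ 5 = $603,500 apiece.
Remainder $3,840,400 by floor area (total 30,465): Unit PH2 458,856.26 → $458,850; Unit 2C 1,012,257.08 → $1,012,250; Unit G1 951,244.33 → $951,250; Unit G2 469,319.19 → $469,325; Unit 5B 948,723.14 → $948,725.
Totals: Unit PH2 $603,500 + $458,850 = $1,062,350; Unit 2C $603,500 + $1,012,250 = $1,615,750; Unit G1 $603,500 + $951,250 = $1,554,750; Unit G2 $603,500 + $469,325 = $1,072,825; Unit 5B $603,500 + $948,725 = $1,552,225.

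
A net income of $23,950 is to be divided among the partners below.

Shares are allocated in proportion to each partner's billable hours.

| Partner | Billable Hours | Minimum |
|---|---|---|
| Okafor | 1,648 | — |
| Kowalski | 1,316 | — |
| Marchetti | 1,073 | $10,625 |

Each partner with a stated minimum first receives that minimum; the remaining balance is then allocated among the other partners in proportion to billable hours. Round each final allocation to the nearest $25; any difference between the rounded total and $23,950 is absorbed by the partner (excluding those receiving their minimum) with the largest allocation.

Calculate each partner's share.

Guaranteed amounts: Marchetti $10,625. Remaining pool $13,325.
Remaining pool split over remaining billable hours 2,964: Okafor 7,408.77 → $7,400; Kowalski 5,916.23 → $5,925.

Okafor: $7,400 · Kowalski: $5,925 · Marchetti: $10,625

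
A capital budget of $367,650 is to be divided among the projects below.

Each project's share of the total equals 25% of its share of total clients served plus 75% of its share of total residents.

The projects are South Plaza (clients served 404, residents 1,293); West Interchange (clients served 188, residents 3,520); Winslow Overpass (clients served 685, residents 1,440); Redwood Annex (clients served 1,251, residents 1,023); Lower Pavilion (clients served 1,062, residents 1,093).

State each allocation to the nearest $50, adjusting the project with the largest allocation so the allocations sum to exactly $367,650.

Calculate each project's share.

South Plaza: $52,950 · West Interchange: $120,750 · Winslow Overpass: $65,000 · Redwood Annex: $65,750 · Lower Pavilion: $63,200

Totals — clients served 3,590, residents 8,369.
Blended shares (25% clients served + 75% residents): South Plaza 0.1440; West Interchange 0.3285; Winslow Overpass 0.1767; Redwood Annex 0.1788; Lower Pavilion 0.1719.
Pro-rata amounts: South Plaza 52,944.45; West Interchange 120,788.39; Winslow Overpass 64,982.00; Redwood Annex 65,733.84; Lower Pavilion 63,201.32.
At nearest $50: South Plaza $52,950; West Interchange $120,800; Winslow Overpass $65,000; Redwood Annex $65,750; Lower Pavilion $63,200. Sum = $367,700.
Difference $367,650 − $367,700 = −$50 applied to largest allocation (West Interchange): West Interchange becomes $120,750.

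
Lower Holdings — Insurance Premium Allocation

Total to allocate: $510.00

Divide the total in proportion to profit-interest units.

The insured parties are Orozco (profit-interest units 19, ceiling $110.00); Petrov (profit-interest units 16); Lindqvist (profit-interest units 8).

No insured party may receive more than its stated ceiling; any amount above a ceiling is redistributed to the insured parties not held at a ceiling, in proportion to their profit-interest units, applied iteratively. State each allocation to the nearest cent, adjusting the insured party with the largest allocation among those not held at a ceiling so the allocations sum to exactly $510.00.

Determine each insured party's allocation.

Orozco: $110.00 · Petrov: $266.67 · Lindqvist: $133.33

Sum of profit-interest units: 43.
Unconstrained shares: Orozco 225.3488; Petrov 189.7674; Lindqvist 94.8837.
Cap binds for Orozco ($110.00); balance $400.00 reallocated over remaining profit-interest units 24.
Shares after redistribution: Petrov 266.6667 → $266.67; Lindqvist 133.3333 → $133.33.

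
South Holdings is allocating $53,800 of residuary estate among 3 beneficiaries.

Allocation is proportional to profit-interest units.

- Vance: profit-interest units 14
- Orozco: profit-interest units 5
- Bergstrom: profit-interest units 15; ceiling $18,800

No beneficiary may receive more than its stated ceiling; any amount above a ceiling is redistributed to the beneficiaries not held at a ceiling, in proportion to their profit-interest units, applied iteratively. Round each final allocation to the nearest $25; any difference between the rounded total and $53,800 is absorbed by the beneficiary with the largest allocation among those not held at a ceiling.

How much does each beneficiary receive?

Vance: $25,800 | Orozco: $9,200 | Bergstrom: $18,800

Profit-interest units total: 34.
Unconstrained shares: Vance 22,152.94; Orozco 7,911.76; Bergstrom 23,735.29.
Held at cap: Bergstrom ($18,800); balance $35,000 reallocated over remaining profit-interest units 19.
Remaining shares: Vance 25,789.47 → $25,800; Orozco 9,210.53 → $9,200.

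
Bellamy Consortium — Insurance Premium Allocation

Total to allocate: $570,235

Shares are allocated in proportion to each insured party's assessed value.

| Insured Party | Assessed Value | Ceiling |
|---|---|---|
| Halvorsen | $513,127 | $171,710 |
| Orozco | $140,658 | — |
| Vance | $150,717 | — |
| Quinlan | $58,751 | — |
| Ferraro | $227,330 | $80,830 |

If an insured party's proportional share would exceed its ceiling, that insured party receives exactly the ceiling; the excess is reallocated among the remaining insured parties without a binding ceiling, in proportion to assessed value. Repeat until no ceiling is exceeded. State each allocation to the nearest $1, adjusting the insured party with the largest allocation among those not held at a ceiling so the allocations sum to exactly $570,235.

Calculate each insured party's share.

Sum of assessed value: 1,090,583.
Unconstrained shares: Halvorsen 268,299.59; Orozco 73,546.09; Vance 78,805.66; Quinlan 30,719.24; Ferraro 118,864.43.
Cap binds for Halvorsen ($171,710), Ferraro ($80,830); remaining pool $317,695 reallocated over remaining assessed value 350,126.
Shares after redistribution: Orozco 127,629.32 → $127,629; Vance 136,756.59 → $136,757; Quinlan 53,309.09 → $53,309.

Halvorsen: $171,710 · Orozco: $127,629 · Vance: $136,757 · Quinlan: $53,309 · Ferraro: $80,830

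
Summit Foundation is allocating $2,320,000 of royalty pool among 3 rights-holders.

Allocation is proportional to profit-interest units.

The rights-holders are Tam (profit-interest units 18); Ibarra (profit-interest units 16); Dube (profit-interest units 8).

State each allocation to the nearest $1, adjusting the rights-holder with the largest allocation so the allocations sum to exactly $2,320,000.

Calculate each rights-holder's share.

Tam: $994,285 · Ibarra: $883,810 · Dube: $441,905

Profit-interest units total: 42.
Raw shares: Tam 18/42 × $2,320,000 = 994,285.71; Ibarra 16/42 × $2,320,000 = 883,809.52; Dube 8/42 × $2,320,000 = 441,904.76.
Rounded to nearest $1: Tam $994,286; Ibarra $883,810; Dube $441,905. Sum = $2,320,001.
Difference $2,320,000 − $2,320,001 = −$1 applied to largest allocation (Tam): Tam becomes $994,285.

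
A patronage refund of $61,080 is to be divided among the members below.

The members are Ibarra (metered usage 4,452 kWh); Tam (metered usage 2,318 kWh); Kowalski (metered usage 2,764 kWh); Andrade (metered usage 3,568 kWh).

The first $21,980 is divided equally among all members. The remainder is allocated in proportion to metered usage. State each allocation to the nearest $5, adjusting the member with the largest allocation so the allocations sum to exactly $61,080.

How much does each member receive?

First tranche $21,980 split equally: $5,495 each.
Remainder $39,100 by metered usage (total 13,102): Ibarra 13,286.00 → $13,285; Tam 6,917.55 → $6,920; Kowalski 8,248.54 → $8,250; Andrade 10,647.90 → $10,650.
Rounding difference −$5 on remainder applied to Ibarra.
Totals: Ibarra $5,495 + $13,280 = $18,775; Tam $5,495 + $6,920 = $12,415; Kowalski $5,495 + $8,250 = $13,745; Andrade $5,495 + $10,650 = $16,145.

Ibarra: $18,775 | Tam: $12,415 | Kowalski: $13,745 | Andrade: $16,145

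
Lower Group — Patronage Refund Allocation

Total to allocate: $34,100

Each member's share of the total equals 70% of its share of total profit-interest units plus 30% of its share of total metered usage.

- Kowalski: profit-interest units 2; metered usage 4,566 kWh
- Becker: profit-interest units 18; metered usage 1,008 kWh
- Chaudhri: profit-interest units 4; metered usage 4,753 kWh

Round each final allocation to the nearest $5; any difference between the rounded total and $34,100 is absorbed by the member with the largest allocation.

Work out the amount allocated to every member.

Profit-interest units total 24; metered usage total 10,327.
Blended shares (70% profit-interest units + 30% metered usage): Kowalski 0.1910; Becker 0.5543; Chaudhri 0.2547.
Raw shares: Kowalski 6,512.28; Becker 18,901.03; Chaudhri 8,686.69.
Rounded to nearest $5: Kowalski $6,510; Becker $18,900; Chaudhri $8,685. Sum = $34,095.
Difference $34,100 − $34,095 = +$5 applied to largest allocation (Becker): Becker becomes $18,905.

Kowalski: $6,510 · Becker: $18,905 · Chaudhri: $8,685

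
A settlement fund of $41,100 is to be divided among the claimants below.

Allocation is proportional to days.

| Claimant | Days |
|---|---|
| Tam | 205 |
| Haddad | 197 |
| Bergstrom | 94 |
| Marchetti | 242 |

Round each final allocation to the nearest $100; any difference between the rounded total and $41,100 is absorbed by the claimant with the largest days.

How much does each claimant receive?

Sum of days: 205 + 197 + 94 + 242 = 738.
Proportional shares: Tam 11,416.67; Haddad 10,971.14; Bergstrom 5,234.96; Marchetti 13,477.24.
Rounded to nearest $100: Tam $11,400; Haddad $11,000; Bergstrom $5,200; Marchetti $13,500. Sum = $41,100.
Rounded total matches; no reconciliation needed.

Tam: $11,400 · Haddad: $11,000 · Bergstrom: $5,200 · Marchetti: $13,500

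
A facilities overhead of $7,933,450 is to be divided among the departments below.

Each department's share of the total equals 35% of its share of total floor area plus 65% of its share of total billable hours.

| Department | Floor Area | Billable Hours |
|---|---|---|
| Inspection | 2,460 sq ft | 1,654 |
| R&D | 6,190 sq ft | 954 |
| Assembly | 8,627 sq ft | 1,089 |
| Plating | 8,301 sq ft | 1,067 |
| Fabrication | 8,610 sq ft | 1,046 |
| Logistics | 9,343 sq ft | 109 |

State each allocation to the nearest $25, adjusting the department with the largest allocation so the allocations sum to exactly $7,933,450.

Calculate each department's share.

Floor area total 43,531; billable hours total 5,919.
Blended shares (35% floor area + 65% billable hours): Inspection 0.2014; R&D 0.1545; Assembly 0.1890; Plating 0.1839; Fabrication 0.1841; Logistics 0.0871.
Pro-rata amounts: Inspection 1,597,911.23; R&D 1,225,983.39; Assembly 1,499,046.56; Plating 1,459,085.22; Fabrication 1,460,499.79; Logistics 690,923.82.
At nearest $25: Inspection $1,597,900; R&D $1,225,975; Assembly $1,499,050; Plating $1,459,075; Fabrication $1,460,500; Logistics $690,925. Sum = $7,933,425.
Difference $7,933,450 − $7,933,425 = +$25 applied to largest allocation (Inspection): Inspection becomes $1,597,925.

Inspection: $1,597,925 · R&D: $1,225,975 · Assembly: $1,499,050 · Plating: $1,459,075 · Fabrication: $1,460,500 · Logistics: $690,925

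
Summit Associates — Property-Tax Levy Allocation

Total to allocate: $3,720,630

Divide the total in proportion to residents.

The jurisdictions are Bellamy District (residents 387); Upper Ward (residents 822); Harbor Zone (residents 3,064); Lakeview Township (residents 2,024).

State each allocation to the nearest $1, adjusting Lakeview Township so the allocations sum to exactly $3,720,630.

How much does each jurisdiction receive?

Total residents = 6,297.
Pro-rata amounts: Bellamy District 387/6,297 × $3,720,630 = 228,661.87; Upper Ward 822/6,297 × $3,720,630 = 485,684.91; Harbor Zone 3,064/6,297 × $3,720,630 = 1,810,387.54; Lakeview Township 2,024/6,297 × $3,720,630 = 1,195,895.68.
Rounded to nearest $1: Bellamy District $228,662; Upper Ward $485,685; Harbor Zone $1,810,388; Lakeview Township $1,195,896. Sum = $3,720,631.
Difference $3,720,630 − $3,720,631 = −$1 applied to Lakeview Township: Lakeview Township becomes $1,195,895.

Bellamy District: $228,662 | Upper Ward: $485,685 | Harbor Zone: $1,810,388 | Lakeview Township: $1,195,895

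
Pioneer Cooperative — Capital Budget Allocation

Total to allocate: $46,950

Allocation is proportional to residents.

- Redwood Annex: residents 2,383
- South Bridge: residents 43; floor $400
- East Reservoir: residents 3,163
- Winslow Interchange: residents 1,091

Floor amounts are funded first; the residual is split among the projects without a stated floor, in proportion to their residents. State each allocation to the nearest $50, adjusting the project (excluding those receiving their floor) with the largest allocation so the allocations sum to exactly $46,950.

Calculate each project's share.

Minimums first: South Bridge $400. Balance $46,550.
Balance split over remaining residents 6,637: Redwood Annex 16,713.67 → $16,700; East Reservoir 22,184.37 → $22,200; Winslow Interchange 7,651.96 → $7,650.

Redwood Annex: $16,700 · South Bridge: $400 · East Reservoir: $22,200 · Winslow Interchange: $7,650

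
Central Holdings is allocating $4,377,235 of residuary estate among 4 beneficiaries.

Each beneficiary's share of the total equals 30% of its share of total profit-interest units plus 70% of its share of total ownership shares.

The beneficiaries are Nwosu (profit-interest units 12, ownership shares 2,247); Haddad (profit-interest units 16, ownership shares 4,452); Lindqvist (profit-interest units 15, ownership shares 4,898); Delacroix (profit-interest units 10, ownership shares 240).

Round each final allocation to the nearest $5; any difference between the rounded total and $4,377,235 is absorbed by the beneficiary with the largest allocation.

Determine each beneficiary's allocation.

Nwosu: $878,970 | Haddad: $1,548,850 | Lindqvist: $1,639,520 | Delacroix: $309,895

Totals — profit-interest units 53, ownership shares 11,837.
Composite weights (30% profit-interest units + 70% ownership shares): Nwosu 0.2008; Haddad 0.3538; Lindqvist 0.3746; Delacroix 0.0708.
Proportional shares: Nwosu 878,968.40; Haddad 1,548,850.49; Lindqvist 1,639,522.93; Delacroix 309,893.18.
Rounded to nearest $5: Nwosu $878,970; Haddad $1,548,850; Lindqvist $1,639,525; Delacroix $309,895. Sum = $4,377,240.
Difference $4,377,235 − $4,377,240 = −$5 applied to largest allocation (Lindqvist): Lindqvist becomes $1,639,520.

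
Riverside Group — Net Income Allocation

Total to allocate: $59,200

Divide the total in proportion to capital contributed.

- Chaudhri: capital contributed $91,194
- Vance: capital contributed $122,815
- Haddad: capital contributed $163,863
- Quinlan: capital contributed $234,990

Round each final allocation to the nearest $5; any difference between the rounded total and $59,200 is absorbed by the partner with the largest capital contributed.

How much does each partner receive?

Sum of capital contributed: 612,862.
Raw shares: Chaudhri 91,194/612,862 × $59,200 = 8,808.97; Vance 122,815/612,862 × $59,200 = 11,863.43; Haddad 163,863/612,862 × $59,200 = 15,828.51; Quinlan 234,990/612,862 × $59,200 = 22,699.09.
After rounding ($5): Chaudhri $8,810; Vance $11,865; Haddad $15,830; Quinlan $22,700. Sum = $59,205.
Difference $59,200 − $59,205 = −$5 applied to largest capital contributed (Quinlan): Quinlan becomes $22,695.

Chaudhri: $8,810 | Vance: $11,865 | Haddad: $15,830 | Quinlan: $22,695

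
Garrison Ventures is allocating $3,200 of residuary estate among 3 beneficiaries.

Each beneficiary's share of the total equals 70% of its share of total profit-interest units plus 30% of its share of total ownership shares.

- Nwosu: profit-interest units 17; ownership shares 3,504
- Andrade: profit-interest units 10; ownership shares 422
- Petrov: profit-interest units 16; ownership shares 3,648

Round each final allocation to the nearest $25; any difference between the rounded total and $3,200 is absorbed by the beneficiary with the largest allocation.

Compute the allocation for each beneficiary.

Totals — profit-interest units 43, ownership shares 7,574.
Blended shares (70% profit-interest units + 30% ownership shares): Nwosu 0.4155; Andrade 0.1795; Petrov 0.4050.
Proportional shares: Nwosu 1,329.71; Andrade 574.42; Petrov 1,295.87.
After rounding ($25): Nwosu $1,325; Andrade $575; Petrov $1,300. Sum = $3,200.
Sum already equals the total — no adjustment.

Nwosu: $1,325 · Andrade: $575 · Petrov: $1,300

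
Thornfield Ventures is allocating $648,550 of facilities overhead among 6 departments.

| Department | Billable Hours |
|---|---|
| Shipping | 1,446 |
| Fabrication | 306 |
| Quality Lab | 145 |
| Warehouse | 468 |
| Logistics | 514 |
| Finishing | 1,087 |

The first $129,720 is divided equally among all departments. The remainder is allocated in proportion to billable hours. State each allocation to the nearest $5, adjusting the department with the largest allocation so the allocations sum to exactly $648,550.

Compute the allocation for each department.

Shipping: $210,785; Fabrication: $61,650; Quality Lab: $40,590; Warehouse: $82,845; Logistics: $88,860; Finishing: $163,820

$129,720 shared equally gives $21,620 per department.
Remainder $518,830 by billable hours (total 3,966): Shipping 189,164.95 → $189,165; Fabrication 40,030.76 → $40,030; Quality Lab 18,968.82 → $18,970; Warehouse 61,223.51 → $61,225; Logistics 67,241.21 → $67,240; Finishing 142,200.76 → $142,200.
Totals: Shipping $21,620 + $189,165 = $210,785; Fabrication $21,620 + $40,030 = $61,650; Quality Lab $21,620 + $18,970 = $40,590; Warehouse $21,620 + $61,225 = $82,845; Logistics $21,620 + $67,240 = $88,860; Finishing $21,620 + $142,200 = $163,820.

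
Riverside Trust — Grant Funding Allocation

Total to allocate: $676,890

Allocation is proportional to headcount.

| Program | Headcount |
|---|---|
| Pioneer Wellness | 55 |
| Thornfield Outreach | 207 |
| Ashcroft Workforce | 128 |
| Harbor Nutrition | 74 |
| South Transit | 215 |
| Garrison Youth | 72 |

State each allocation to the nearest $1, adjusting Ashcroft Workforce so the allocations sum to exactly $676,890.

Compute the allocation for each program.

Pioneer Wellness: $49,573; Thornfield Outreach: $186,573; Ashcroft Workforce: $115,368; Harbor Nutrition: $66,698; South Transit: $193,783; Garrison Youth: $64,895

Combined headcount = 751.
Unrounded shares: Pioneer Wellness 55/751 × $676,890 = 49,572.503; Thornfield Outreach 207/751 × $676,890 = 186,572.88; Ashcroft Workforce 128/751 × $676,890 = 115,368.74; Harbor Nutrition 74/751 × $676,890 = 66,697.55; South Transit 215/751 × $676,890 = 193,783.42; Garrison Youth 72/751 × $676,890 = 64,894.91.
At nearest $1: Pioneer Wellness $49,573; Thornfield Outreach $186,573; Ashcroft Workforce $115,369; Harbor Nutrition $66,698; South Transit $193,783; Garrison Youth $64,895. Sum = $676,891.
Difference $676,890 − $676,891 = −$1 applied to Ashcroft Workforce: Ashcroft Workforce becomes $115,368.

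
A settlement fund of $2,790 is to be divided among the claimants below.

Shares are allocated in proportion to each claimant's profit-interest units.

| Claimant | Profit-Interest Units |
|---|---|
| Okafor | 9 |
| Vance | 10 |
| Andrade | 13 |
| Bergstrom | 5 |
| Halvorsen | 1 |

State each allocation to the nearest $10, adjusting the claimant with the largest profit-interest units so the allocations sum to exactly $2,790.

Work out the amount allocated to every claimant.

Profit-interest units total: 38.
Proportional shares: Okafor 9/38 × $2,790 = 660.79; Vance 10/38 × $2,790 = 734.21; Andrade 13/38 × $2,790 = 954.47; Bergstrom 5/38 × $2,790 = 367.11; Halvorsen 1/38 × $2,790 = 73.42.
After rounding ($10): Okafor $660; Vance $730; Andrade $950; Bergstrom $370; Halvorsen $70. Sum = $2,780.
Difference $2,790 − $2,780 = +$10 applied to largest profit-interest units (Andrade): Andrade becomes $960.

Okafor: $660 | Vance: $730 | Andrade: $960 | Bergstrom: $370 | Halvorsen: $70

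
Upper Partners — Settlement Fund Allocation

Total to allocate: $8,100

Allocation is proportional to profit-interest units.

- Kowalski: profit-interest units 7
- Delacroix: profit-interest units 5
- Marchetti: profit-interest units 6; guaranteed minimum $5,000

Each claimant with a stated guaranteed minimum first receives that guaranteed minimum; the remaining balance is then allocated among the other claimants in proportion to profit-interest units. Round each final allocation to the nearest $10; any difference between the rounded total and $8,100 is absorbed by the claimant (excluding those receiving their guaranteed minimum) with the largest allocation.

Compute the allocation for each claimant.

Kowalski: $1,810 · Delacroix: $1,290 · Marchetti: $5,000

Guaranteed amounts: Marchetti $5,000. Balance $3,100.
Balance split over remaining profit-interest units 12: Kowalski 1,808.33 → $1,810; Delacroix 1,291.67 → $1,290.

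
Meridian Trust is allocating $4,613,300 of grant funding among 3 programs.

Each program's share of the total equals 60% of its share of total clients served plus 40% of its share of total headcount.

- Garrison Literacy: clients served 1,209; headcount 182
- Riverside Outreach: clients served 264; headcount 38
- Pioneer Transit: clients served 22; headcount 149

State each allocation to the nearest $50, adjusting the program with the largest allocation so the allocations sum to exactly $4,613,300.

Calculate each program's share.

Clients served total 1,495; headcount total 369.
Composite weights (60% clients served + 40% headcount): Garrison Literacy 0.6825; Riverside Outreach 0.1471; Pioneer Transit 0.1703.
Proportional shares: Garrison Literacy 3,148,611.22; Riverside Outreach 678,826.75; Pioneer Transit 785,862.03.
At nearest $50: Garrison Literacy $3,148,600; Riverside Outreach $678,850; Pioneer Transit $785,850. Sum = $4,613,300.
No rounding difference to absorb.

Garrison Literacy: $3,148,600 · Riverside Outreach: $678,850 · Pioneer Transit: $785,850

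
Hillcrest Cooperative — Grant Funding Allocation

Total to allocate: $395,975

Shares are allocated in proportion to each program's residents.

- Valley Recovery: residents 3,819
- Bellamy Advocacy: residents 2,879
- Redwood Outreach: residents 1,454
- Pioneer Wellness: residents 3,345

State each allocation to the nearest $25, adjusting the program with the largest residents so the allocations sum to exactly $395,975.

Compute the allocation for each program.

Combined residents = 3,819 + 2,879 + 1,454 + 3,345 = 11,497.
Proportional shares: Valley Recovery 131,532.45; Bellamy Advocacy 99,157.35; Redwood Outreach 50,078.08; Pioneer Wellness 115,207.13.
At nearest $25: Valley Recovery $131,525; Bellamy Advocacy $99,150; Redwood Outreach $50,075; Pioneer Wellness $115,200. Sum = $395,950.
Difference $395,975 − $395,950 = +$25 applied to largest residents (Valley Recovery): Valley Recovery becomes $131,550.

Valley Recovery: $131,550 · Bellamy Advocacy: $99,150 · Redwood Outreach: $50,075 · Pioneer Wellness: $115,200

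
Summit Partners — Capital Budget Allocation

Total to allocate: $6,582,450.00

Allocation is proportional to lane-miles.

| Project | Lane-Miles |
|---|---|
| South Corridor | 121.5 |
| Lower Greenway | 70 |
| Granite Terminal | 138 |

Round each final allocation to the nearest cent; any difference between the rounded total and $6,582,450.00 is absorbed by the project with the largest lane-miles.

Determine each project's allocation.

South Corridor: $2,427,216.01 · Lower Greenway: $1,398,396.05 · Granite Terminal: $2,756,837.94

Sum of lane-miles: 121.5 + 70 + 138 = 329.5.
Raw shares: South Corridor 2,427,216.0091; Lower Greenway 1,398,396.0546; Granite Terminal 2,756,837.9363.
At nearest cent: South Corridor $2,427,216.01; Lower Greenway $1,398,396.05; Granite Terminal $2,756,837.94. Sum = $6,582,450.00.
Rounded total matches; no reconciliation needed.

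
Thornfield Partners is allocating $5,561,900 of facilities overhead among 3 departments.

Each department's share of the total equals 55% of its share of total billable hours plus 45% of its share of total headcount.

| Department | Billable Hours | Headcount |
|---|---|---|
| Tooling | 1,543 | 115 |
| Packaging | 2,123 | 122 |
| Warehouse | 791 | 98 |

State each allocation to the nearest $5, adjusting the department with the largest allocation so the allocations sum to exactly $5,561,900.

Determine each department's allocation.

Totals — billable hours 4,457, headcount 335.
Combined weights (55% billable hours + 45% headcount): Tooling 0.3449; Packaging 0.4259; Warehouse 0.2293.
Proportional shares: Tooling 1,918,221.21; Packaging 2,368,600.47; Warehouse 1,275,078.32.
At nearest $5: Tooling $1,918,220; Packaging $2,368,600; Warehouse $1,275,080. Sum = $5,561,900.
Rounded total matches; no reconciliation needed.

Tooling: $1,918,220; Packaging: $2,368,600; Warehouse: $1,275,080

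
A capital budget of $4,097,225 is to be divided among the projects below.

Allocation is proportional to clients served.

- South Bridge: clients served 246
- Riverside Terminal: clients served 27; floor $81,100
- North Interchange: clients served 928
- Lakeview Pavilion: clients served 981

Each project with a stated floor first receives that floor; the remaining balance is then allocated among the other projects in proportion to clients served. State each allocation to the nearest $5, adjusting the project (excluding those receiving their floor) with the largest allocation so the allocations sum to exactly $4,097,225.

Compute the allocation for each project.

Minimums first: Riverside Terminal $81,100. Balance $4,016,125.
Balance split over remaining clients served 2,155: South Bridge 458,453.25 → $458,455; North Interchange 1,729,449.65 → $1,729,450; Lakeview Pavilion 1,828,222.10 → $1,828,220.

South Bridge: $458,455 · Riverside Terminal: $81,100 · North Interchange: $1,729,450 · Lakeview Pavilion: $1,828,220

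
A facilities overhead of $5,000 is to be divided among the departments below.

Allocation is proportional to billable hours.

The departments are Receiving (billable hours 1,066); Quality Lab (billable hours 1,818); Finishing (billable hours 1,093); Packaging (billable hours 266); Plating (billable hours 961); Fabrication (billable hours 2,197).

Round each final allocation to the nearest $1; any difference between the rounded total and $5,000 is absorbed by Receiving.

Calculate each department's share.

Receiving: $721 · Quality Lab: $1,228 · Finishing: $738 · Packaging: $180 · Plating: $649 · Fabrication: $1,484

Billable hours total: 7,401.
Unrounded shares: Receiving 1,066/7,401 × $5,000 = 720.17; Quality Lab 1,818/7,401 × $5,000 = 1,228.21; Finishing 1,093/7,401 × $5,000 = 738.41; Packaging 266/7,401 × $5,000 = 179.71; Plating 961/7,401 × $5,000 = 649.24; Fabrication 2,197/7,401 × $5,000 = 1,484.26.
After rounding ($1): Receiving $720; Quality Lab $1,228; Finishing $738; Packaging $180; Plating $649; Fabrication $1,484. Sum = $4,999.
Difference $5,000 − $4,999 = +$1 applied to Receiving: Receiving becomes $721.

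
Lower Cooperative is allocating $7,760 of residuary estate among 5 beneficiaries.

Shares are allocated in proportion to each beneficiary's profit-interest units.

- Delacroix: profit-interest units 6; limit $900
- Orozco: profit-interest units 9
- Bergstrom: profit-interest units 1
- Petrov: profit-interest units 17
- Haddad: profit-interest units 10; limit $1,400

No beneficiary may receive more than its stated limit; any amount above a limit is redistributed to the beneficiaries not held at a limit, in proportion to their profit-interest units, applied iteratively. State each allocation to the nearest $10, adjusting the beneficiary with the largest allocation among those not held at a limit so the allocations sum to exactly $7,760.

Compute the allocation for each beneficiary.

Sum of profit-interest units: 43.
Pro-rata shares before constraints: Delacroix 1,082.79; Orozco 1,624.19; Bergstrom 180.47; Petrov 3,067.91; Haddad 1,804.65.
Capped: Delacroix ($900), Haddad ($1,400); remaining pool $5,460 reallocated over remaining profit-interest units 27.
Remaining shares: Orozco 1,820.00 → $1,820; Bergstrom 202.22 → $200; Petrov 3,437.78 → $3,440.

Delacroix: $900 · Orozco: $1,820 · Bergstrom: $200 · Petrov: $3,440 · Haddad: $1,400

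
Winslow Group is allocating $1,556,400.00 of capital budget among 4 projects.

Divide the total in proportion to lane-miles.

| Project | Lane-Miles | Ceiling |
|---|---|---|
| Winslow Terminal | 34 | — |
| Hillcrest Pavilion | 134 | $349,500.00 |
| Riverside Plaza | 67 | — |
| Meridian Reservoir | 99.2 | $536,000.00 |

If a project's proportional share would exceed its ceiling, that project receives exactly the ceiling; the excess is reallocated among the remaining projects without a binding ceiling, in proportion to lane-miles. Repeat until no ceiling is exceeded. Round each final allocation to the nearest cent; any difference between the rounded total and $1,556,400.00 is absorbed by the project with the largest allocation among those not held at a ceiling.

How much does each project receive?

Winslow Terminal: $225,847.52 · Hillcrest Pavilion: $349,500.00 · Riverside Plaza: $445,052.48 · Meridian Reservoir: $536,000.00

Lane-miles total: 334.2.
Proportional shares (ignoring caps): Winslow Terminal 158,341.1131; Hillcrest Pavilion 624,050.2693; Riverside Plaza 312,025.1346; Meridian Reservoir 461,983.4829.
Capped: Hillcrest Pavilion ($349,500.00); remaining pool $1,206,900.00 reallocated over remaining lane-miles 200.2.
Capped: Meridian Reservoir ($536,000.00); remaining pool $670,900.00 reallocated over remaining lane-miles 101.
Redistributed shares: Winslow Terminal 225,847.5248 → $225,847.52; Riverside Plaza 445,052.4752 → $445,052.48.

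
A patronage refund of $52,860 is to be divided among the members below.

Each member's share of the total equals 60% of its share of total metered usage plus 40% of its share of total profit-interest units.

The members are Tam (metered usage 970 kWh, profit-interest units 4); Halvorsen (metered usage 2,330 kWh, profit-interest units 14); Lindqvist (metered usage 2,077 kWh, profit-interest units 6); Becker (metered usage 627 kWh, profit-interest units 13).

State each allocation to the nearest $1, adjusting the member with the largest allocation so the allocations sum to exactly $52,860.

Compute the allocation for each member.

Tam: $7,410 · Halvorsen: $20,309 · Lindqvist: $14,400 · Becker: $10,741

Metered usage total 6,004; profit-interest units total 37.
Combined weights (60% metered usage + 40% profit-interest units): Tam 0.1402; Halvorsen 0.3842; Lindqvist 0.2724; Becker 0.2032.
Raw shares: Tam 7,409.84; Halvorsen 20,308.61; Lindqvist 14,400.46; Becker 10,741.09.
At nearest $1: Tam $7,410; Halvorsen $20,309; Lindqvist $14,400; Becker $10,741. Sum = $52,860.
Rounded total matches; no reconciliation needed.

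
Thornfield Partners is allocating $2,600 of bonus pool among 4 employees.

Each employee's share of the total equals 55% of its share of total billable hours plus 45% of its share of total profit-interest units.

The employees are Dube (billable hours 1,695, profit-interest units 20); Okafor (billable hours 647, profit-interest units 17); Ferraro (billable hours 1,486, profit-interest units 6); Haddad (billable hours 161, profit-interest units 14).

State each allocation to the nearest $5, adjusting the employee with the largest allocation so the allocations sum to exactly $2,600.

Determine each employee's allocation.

Dube: $1,020 | Okafor: $580 | Ferraro: $655 | Haddad: $345

Billable hours total 3,989; profit-interest units total 57.
Blended shares (55% billable hours + 45% profit-interest units): Dube 0.3916; Okafor 0.2234; Ferraro 0.2523; Haddad 0.1327.
Proportional shares: Dube 1,018.16; Okafor 580.89; Ferraro 655.87; Haddad 345.08.
At nearest $5: Dube $1,020; Okafor $580; Ferraro $655; Haddad $345. Sum = $2,600.
No rounding difference to absorb.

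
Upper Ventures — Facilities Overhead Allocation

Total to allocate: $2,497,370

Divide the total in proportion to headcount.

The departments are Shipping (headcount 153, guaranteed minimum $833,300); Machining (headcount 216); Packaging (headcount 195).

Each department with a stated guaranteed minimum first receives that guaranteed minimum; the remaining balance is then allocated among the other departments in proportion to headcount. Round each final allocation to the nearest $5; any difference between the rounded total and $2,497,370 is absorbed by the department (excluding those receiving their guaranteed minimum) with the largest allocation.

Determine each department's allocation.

Shipping: $833,300; Machining: $874,550; Packaging: $789,520

Fund the minimums — Shipping $833,300. Balance $1,664,070.
Balance split over remaining headcount 411: Machining 874,547.74 → $874,550; Packaging 789,522.26 → $789,520.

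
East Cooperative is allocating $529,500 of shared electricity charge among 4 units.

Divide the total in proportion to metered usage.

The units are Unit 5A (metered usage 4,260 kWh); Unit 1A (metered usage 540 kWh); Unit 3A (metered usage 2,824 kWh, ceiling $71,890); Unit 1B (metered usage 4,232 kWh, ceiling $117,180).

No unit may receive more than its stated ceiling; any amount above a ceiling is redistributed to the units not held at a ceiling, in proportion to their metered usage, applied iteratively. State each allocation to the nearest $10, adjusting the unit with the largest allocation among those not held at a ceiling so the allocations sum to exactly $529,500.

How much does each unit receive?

Unit 5A: $302,130; Unit 1A: $38,300; Unit 3A: $71,890; Unit 1B: $117,180

Metered usage total: 11,856.
Proportional shares (ignoring caps): Unit 5A 190,255.57; Unit 1A 24,116.90; Unit 3A 126,122.47; Unit 1B 189,005.06.
Cap binds for Unit 3A ($71,890), Unit 1B ($117,180); residual $340,430 reallocated over remaining metered usage 4,800.
Redistributed shares: Unit 5A 302,131.62 → $302,130; Unit 1A 38,298.38 → $38,300.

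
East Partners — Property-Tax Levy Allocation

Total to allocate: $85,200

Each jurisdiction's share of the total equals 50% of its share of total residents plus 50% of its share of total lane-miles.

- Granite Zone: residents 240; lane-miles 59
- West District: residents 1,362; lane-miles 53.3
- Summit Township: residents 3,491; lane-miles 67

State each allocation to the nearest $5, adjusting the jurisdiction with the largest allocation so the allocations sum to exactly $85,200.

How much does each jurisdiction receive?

Granite Zone: $16,025; West District: $24,055; Summit Township: $45,120

Residents total 5,093; lane-miles total 179.3.
Combined weights (50% residents + 50% lane-miles): Granite Zone 0.1881; West District 0.2823; Summit Township 0.5296.
Raw shares: Granite Zone 16,025.31; West District 24,055.92; Summit Township 45,118.77.
Rounded to nearest $5: Granite Zone $16,025; West District $24,055; Summit Township $45,120. Sum = $85,200.
Sum already equals the total — no adjustment.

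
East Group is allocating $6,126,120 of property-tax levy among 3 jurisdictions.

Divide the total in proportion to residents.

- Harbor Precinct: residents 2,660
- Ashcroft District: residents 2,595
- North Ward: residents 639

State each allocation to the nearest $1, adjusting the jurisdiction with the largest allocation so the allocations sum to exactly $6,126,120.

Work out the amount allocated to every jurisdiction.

Harbor Precinct: $2,764,758 · Ashcroft District: $2,697,197 · North Ward: $664,165

Total residents = 5,894.
Raw shares: Harbor Precinct 2,660/5,894 × $6,126,120 = 2,764,757.24; Ashcroft District 2,595/5,894 × $6,126,120 = 2,697,197.39; North Ward 639/5,894 × $6,126,120 = 664,165.37.
After rounding ($1): Harbor Precinct $2,764,757; Ashcroft District $2,697,197; North Ward $664,165. Sum = $6,126,119.
Difference $6,126,120 − $6,126,119 = +$1 applied to largest allocation (Harbor Precinct): Harbor Precinct becomes $2,764,758.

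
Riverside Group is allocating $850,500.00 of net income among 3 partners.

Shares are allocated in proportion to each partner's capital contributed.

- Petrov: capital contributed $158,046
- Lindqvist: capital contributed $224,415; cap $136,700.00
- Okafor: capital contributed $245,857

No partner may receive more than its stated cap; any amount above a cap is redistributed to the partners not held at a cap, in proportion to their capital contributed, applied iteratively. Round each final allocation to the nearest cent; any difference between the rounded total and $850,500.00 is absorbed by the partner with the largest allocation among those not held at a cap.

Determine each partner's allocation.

Combined capital contributed = 628,318.
Unconstrained shares: Petrov 213,933.2679; Lindqvist 303,771.2711; Okafor 332,795.4611.
Capped: Lindqvist ($136,700.00); balance $713,800.00 reallocated over remaining capital contributed 403,903.
Redistributed shares: Petrov 279,307.7417 → $279,307.74; Okafor 434,492.2583 → $434,492.26.

Petrov: $279,307.74 · Lindqvist: $136,700.00 · Okafor: $434,492.26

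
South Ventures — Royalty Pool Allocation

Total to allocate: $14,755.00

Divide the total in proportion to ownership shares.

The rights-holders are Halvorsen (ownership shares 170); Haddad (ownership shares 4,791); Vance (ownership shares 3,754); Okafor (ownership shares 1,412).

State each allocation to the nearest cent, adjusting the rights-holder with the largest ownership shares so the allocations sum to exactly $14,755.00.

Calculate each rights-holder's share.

Total ownership shares = 170 + 4,791 + 3,754 + 1,412 = 10,127.
Pro-rata amounts: Halvorsen 247.6893; Haddad 6,980.4685; Vance 5,469.5635; Okafor 2,057.2786.
At nearest cent: Halvorsen $247.69; Haddad $6,980.47; Vance $5,469.56; Okafor $2,057.28. Sum = $14,755.00.
No rounding difference to absorb.

Halvorsen: $247.69 · Haddad: $6,980.47 · Vance: $5,469.56 · Okafor: $2,057.28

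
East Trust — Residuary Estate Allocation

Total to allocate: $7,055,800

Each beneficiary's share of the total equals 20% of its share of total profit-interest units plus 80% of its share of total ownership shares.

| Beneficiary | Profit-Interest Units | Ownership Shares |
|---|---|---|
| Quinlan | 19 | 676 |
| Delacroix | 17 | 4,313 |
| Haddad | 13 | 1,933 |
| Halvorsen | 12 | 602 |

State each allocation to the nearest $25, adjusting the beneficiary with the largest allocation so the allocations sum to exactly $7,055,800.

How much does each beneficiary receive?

Totals — profit-interest units 61, ownership shares 7,524.
Combined weights (20% profit-interest units + 80% ownership shares): Quinlan 0.1342; Delacroix 0.5143; Haddad 0.2482; Halvorsen 0.1034.
Unrounded shares: Quinlan 946,688.99; Delacroix 3,628,964.20; Haddad 1,750,910.35; Halvorsen 729,236.46.
At nearest $25: Quinlan $946,700; Delacroix $3,628,975; Haddad $1,750,900; Halvorsen $729,225. Sum = $7,055,800.
No rounding difference to absorb.

Quinlan: $946,700 · Delacroix: $3,628,975 · Haddad: $1,750,900 · Halvorsen: $729,225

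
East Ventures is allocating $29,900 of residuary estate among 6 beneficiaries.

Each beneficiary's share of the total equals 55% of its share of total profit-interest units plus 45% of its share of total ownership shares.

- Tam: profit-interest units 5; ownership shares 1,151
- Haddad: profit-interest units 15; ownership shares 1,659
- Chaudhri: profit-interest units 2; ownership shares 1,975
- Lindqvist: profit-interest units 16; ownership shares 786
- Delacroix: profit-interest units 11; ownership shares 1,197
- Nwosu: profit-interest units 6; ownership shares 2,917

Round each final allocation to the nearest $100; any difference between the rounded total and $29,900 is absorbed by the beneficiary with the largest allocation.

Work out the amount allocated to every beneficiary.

Totals — profit-interest units 55, ownership shares 9,685.
Composite weights (55% profit-interest units + 45% ownership shares): Tam 0.1035; Haddad 0.2271; Chaudhri 0.1118; Lindqvist 0.1965; Delacroix 0.1656; Nwosu 0.1955.
Pro-rata amounts: Tam 3,094.04; Haddad 6,789.79; Chaudhri 3,341.79; Lindqvist 5,875.96; Delacroix 4,951.95; Nwosu 5,846.48.
At nearest $100: Tam $3,100; Haddad $6,800; Chaudhri $3,300; Lindqvist $5,900; Delacroix $5,000; Nwosu $5,800. Sum = $29,900.
Sum already equals the total — no adjustment.

Tam: $3,100 | Haddad: $6,800 | Chaudhri: $3,300 | Lindqvist: $5,900 | Delacroix: $5,000 | Nwosu: $5,800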